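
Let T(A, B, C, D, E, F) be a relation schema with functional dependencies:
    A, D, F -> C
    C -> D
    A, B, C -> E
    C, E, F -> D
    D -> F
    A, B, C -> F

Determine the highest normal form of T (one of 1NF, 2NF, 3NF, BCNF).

Candidate keys: {A, B, C}, {A, B, D}. Prime attributes: {A, B, C, D}.
A, D, F -> C breaks BCNF: {A, D, F}⁺ = {A, C, D, F}, so {A, D, F} is not a superkey.
D -> F determines the non-prime attribute {F} from a non-superkey — 3NF is violated.
The proper key subset {C} of {A, B, C} determines non-prime {F}, so the relation is not even in 2NF.

1NF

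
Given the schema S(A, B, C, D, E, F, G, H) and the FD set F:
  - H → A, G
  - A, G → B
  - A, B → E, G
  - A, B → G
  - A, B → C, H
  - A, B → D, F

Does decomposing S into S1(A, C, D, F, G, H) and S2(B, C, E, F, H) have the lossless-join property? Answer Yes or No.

Yes

Common attributes: {C, F, H}; their closure is {A, B, C, D, E, F, G, H}.
S1 is contained in that closure, so S1 ∩ S2 → S1 holds and the join is lossless.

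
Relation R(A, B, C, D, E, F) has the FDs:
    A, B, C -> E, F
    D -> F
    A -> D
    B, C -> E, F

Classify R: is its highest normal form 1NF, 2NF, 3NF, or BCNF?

Candidate key: {A, B, C}. Prime attributes: {A, B, C}.
D -> F: {D}⁺ = {D, F}, which is not all of the attributes, so the left side is not a superkey — BCNF is violated.
D -> F determines the non-prime attribute {F} from a non-superkey — 3NF is violated.
Since {A} ⊂ {A, B, C} and {A}⁺ ⊇ {D, F} with {D, F} non-prime, there is a partial dependency; 2NF fails.

1NF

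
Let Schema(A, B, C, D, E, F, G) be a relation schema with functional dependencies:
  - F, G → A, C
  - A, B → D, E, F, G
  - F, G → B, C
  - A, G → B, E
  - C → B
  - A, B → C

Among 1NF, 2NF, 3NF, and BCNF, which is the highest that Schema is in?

Candidate keys: {A, B}, {A, C}, {A, G}, {F, G}. Prime attributes: {A, B, C, F, G}.
For C → B we have {C}⁺ = {B, C}; {C} is not a superkey, so BCNF fails.
Its right-hand attributes {B} are all prime, as are those of every other non-superkey FD — the relation is in 3NF.

3NF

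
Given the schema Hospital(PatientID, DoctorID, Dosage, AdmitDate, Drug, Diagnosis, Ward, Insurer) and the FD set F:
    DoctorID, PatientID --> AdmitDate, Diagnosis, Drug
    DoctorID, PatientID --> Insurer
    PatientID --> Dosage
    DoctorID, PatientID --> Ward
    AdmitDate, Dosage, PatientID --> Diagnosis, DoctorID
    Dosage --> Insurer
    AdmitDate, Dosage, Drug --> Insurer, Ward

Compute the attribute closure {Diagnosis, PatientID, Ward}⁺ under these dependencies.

{Diagnosis, Dosage, Insurer, PatientID, Ward}

Start with {Diagnosis, PatientID, Ward}.
PatientID --> Dosage applies; add {Dosage} → now {Diagnosis, Dosage, PatientID, Ward}.
Dosage --> Insurer applies; add {Insurer} → now {Diagnosis, Dosage, Insurer, PatientID, Ward}.
No further FD applies.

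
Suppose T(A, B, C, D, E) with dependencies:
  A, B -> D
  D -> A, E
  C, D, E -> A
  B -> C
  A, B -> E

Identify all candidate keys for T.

No FD produces {B}, so it must be in every candidate key.
Closure of {A, B} is {A, B, C, D, E}, the whole schema; {A, B} is a candidate key.
Closure of {B, D} is {A, B, C, D, E}, the whole schema; {B, D} is a candidate key.
Any other superkey properly contains one of these, so there are no further candidate keys.

{A, B}, {B, D}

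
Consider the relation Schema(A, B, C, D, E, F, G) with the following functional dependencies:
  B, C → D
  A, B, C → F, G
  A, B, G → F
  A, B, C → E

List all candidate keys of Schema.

No FD produces {A, B, C}, so they must be in every candidate key.
{A, B, C} is a candidate key since {A, B, C}⁺ = {A, B, C, D, E, F, G} covers every attribute.
Every other attribute set either contains this one or has a smaller closure.

{A, B, C}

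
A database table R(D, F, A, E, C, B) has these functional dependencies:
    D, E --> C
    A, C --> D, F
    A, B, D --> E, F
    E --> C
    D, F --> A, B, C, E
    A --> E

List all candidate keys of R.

{A}, {D, F}

{A}⁺ = {A, B, C, D, E, F} — all of the relation — so {A} is a candidate key.
{D, F}⁺ = {A, B, C, D, E, F} — all of the relation — so {D, F} is a candidate key.
No proper subset of any of these is a key, and no other minimal superkey exists.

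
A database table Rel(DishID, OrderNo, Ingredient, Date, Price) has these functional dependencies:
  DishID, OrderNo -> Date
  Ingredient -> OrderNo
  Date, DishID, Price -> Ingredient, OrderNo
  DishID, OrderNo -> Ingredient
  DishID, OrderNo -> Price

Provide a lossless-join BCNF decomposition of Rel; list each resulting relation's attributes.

{Date, DishID, Ingredient, Price}; {Ingredient, OrderNo}

Candidate keys of the original relation: {Date, DishID, Price}, {DishID, Ingredient}, {DishID, OrderNo}.
Within {Date, DishID, Ingredient, OrderNo, Price}: {Ingredient}⁺ ∩ {Date, DishID, Ingredient, OrderNo, Price} = {Ingredient, OrderNo}, not the whole set, so Ingredient -> OrderNo violates BCNF; decompose into {Ingredient, OrderNo} and {Date, DishID, Ingredient, Price}.
{Ingredient, OrderNo} is in BCNF.
{Date, DishID, Ingredient, Price} is in BCNF.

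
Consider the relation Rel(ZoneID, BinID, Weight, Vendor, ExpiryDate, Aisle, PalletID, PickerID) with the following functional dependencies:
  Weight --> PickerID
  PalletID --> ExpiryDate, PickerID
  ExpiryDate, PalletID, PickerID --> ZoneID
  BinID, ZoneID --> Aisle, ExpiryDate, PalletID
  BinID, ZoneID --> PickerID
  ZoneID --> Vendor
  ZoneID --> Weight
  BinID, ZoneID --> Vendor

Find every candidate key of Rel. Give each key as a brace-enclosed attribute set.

{BinID, PalletID}, {BinID, ZoneID}

{BinID} never appears on the right of any FD, so every key must include it.
{BinID, PalletID}⁺ = {Aisle, BinID, ExpiryDate, PalletID, PickerID, Vendor, Weight, ZoneID} — all of the relation — so {BinID, PalletID} is a candidate key.
{BinID, ZoneID}⁺ = {Aisle, BinID, ExpiryDate, PalletID, PickerID, Vendor, Weight, ZoneID} — all of the relation — so {BinID, ZoneID} is a candidate key.
Any other superkey properly contains one of these, so there are no further candidate keys.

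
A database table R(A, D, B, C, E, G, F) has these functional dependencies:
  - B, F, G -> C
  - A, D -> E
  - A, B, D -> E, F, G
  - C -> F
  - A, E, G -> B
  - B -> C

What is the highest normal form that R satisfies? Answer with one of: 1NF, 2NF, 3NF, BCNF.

1NF

Candidate keys: {A, B, D}, {A, D, G}. Prime attributes: {A, B, D, G}.
B, F, G -> C breaks BCNF: {B, F, G}⁺ = {B, C, F, G}, so {B, F, G} is not a superkey.
B, F, G -> C has non-prime {C} on the right and a non-superkey on the left, so 3NF fails.
{B} is a proper subset of the key {A, B, D}, and {B}⁺ contains the non-prime attributes {C, F} — a partial dependency, so 2NF is violated.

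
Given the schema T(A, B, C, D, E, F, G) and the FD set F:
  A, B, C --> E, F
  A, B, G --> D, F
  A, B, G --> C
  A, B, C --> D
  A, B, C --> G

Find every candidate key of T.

{A, B, C}, {A, B, G}

{A, B} never appear on the right of any FD, so every key must include all of them.
{A, B, C}⁺ = {A, B, C, D, E, F, G} — all of the relation — so {A, B, C} is a candidate key.
{A, B, G}⁺ = {A, B, C, D, E, F, G} — all of the relation — so {A, B, G} is a candidate key.
No proper subset of any of these is a key, and no other minimal superkey exists.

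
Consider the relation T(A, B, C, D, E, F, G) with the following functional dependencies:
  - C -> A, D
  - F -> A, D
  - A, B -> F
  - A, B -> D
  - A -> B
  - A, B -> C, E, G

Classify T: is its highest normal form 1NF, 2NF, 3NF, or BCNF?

Candidate keys: {A}, {C}, {F}. Prime attributes: {A, C, F}.
Every FD has a superkey on the left, so the relation is in BCNF.

BCNF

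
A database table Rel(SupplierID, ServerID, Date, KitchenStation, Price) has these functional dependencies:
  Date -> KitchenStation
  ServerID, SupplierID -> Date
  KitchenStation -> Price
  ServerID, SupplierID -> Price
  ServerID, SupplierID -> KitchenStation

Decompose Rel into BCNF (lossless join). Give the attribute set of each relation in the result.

Candidate key of the original relation: {ServerID, SupplierID}.
Within {Date, KitchenStation, Price, ServerID, SupplierID}: {Date}⁺ ∩ {Date, KitchenStation, Price, ServerID, SupplierID} = {Date, KitchenStation, Price}, not the whole set, so Date -> KitchenStation, Price violates BCNF; decompose into {Date, KitchenStation, Price} and {Date, ServerID, SupplierID}.
Within {Date, KitchenStation, Price}: {KitchenStation}⁺ ∩ {Date, KitchenStation, Price} = {KitchenStation, Price}, not the whole set, so KitchenStation -> Price violates BCNF; decompose into {KitchenStation, Price} and {Date, KitchenStation}.
{KitchenStation, Price}: every determinant is a superkey — BCNF.
{Date, KitchenStation}: every determinant is a superkey — BCNF.
{Date, ServerID, SupplierID}: every determinant is a superkey — BCNF.

{Date, KitchenStation}; {Date, ServerID, SupplierID}; {KitchenStation, Price}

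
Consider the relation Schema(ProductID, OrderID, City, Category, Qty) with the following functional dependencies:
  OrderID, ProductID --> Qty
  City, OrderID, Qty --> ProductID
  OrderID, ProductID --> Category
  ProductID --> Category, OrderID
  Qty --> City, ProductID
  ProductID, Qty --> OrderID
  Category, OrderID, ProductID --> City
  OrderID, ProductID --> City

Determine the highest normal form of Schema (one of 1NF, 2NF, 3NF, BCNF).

Candidate keys: {ProductID}, {Qty}. Prime attributes: {ProductID, Qty}.
The left-hand side of every FD is a superkey, so BCNF is satisfied.

BCNF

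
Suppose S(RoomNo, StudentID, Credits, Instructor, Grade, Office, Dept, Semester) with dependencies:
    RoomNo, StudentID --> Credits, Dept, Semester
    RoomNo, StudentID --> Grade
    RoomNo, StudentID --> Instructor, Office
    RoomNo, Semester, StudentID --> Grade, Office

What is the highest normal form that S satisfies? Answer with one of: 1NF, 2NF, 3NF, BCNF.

BCNF

Candidate key: {RoomNo, StudentID}. Prime attributes: {RoomNo, StudentID}.
Each dependency's left side is a superkey — BCNF holds.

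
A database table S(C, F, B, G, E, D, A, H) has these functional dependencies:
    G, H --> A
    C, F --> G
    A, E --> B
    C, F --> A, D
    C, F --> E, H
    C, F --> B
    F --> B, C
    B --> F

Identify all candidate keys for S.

Closure of {B} is {A, B, C, D, E, F, G, H}, the whole schema; {B} is a candidate key.
Closure of {F} is {A, B, C, D, E, F, G, H}, the whole schema; {F} is a candidate key.
Closure of {A, E} is {A, B, C, D, E, F, G, H}, the whole schema; {A, E} is a candidate key.
Closure of {E, G, H} is {A, B, C, D, E, F, G, H}, the whole schema; {E, G, H} is a candidate key.
Any other superkey properly contains one of these, so there are no further candidate keys.

{A, E}, {B}, {E, G, H}, {F}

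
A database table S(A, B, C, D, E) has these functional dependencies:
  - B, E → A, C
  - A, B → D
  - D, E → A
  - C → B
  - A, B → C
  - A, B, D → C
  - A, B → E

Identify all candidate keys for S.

{A, B}⁺ = {A, B, C, D, E}, which is every attribute, so {A, B} is a candidate key.
{A, C}⁺ = {A, B, C, D, E}, which is every attribute, so {A, C} is a candidate key.
{B, E}⁺ = {A, B, C, D, E}, which is every attribute, so {B, E} is a candidate key.
{C, E}⁺ = {A, B, C, D, E}, which is every attribute, so {C, E} is a candidate key.
These are minimal and exhaustive — every other superkey contains one of them.

{A, B}, {A, C}, {B, E}, {C, E}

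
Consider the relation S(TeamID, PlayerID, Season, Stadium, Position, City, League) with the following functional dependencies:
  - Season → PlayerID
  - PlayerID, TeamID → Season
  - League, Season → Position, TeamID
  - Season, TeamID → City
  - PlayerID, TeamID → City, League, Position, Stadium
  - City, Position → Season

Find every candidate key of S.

{League, Season}⁺ = {City, League, PlayerID, Position, Season, Stadium, TeamID}, which is every attribute, so {League, Season} is a candidate key.
{PlayerID, TeamID}⁺ = {City, League, PlayerID, Position, Season, Stadium, TeamID}, which is every attribute, so {PlayerID, TeamID} is a candidate key.
{Season, TeamID}⁺ = {City, League, PlayerID, Position, Season, Stadium, TeamID}, which is every attribute, so {Season, TeamID} is a candidate key.
{City, League, Position}⁺ = {City, League, PlayerID, Position, Season, Stadium, TeamID}, which is every attribute, so {City, League, Position} is a candidate key.
{City, Position, TeamID}⁺ = {City, League, PlayerID, Position, Season, Stadium, TeamID}, which is every attribute, so {City, Position, TeamID} is a candidate key.
Any other superkey properly contains one of these, so there are no further candidate keys.

{City, League, Position}, {City, Position, TeamID}, {League, Season}, {PlayerID, TeamID}, {Season, TeamID}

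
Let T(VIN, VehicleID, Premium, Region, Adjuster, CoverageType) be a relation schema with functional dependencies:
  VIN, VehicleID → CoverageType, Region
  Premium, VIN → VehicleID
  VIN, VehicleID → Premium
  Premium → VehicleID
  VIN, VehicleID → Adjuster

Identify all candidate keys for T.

{Premium, VIN}, {VIN, VehicleID}

Attributes never on any right-hand side: {VIN} — every candidate key must contain it.
Closure of {Premium, VIN} is {Adjuster, CoverageType, Premium, Region, VIN, VehicleID}, the whole schema; {Premium, VIN} is a candidate key.
Closure of {VIN, VehicleID} is {Adjuster, CoverageType, Premium, Region, VIN, VehicleID}, the whole schema; {VIN, VehicleID} is a candidate key.
These are minimal and exhaustive — every other superkey contains one of them.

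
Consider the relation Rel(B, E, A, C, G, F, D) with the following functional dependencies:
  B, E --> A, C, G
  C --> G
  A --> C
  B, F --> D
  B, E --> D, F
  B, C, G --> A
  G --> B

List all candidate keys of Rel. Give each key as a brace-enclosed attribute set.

Attributes never on any right-hand side: {E} — every candidate key must contain it.
Closure of {A, E} is {A, B, C, D, E, F, G}, the whole schema; {A, E} is a candidate key.
Closure of {B, E} is {A, B, C, D, E, F, G}, the whole schema; {B, E} is a candidate key.
Closure of {C, E} is {A, B, C, D, E, F, G}, the whole schema; {C, E} is a candidate key.
Closure of {E, G} is {A, B, C, D, E, F, G}, the whole schema; {E, G} is a candidate key.
These are minimal and exhaustive — every other superkey contains one of them.

{A, E}, {B, E}, {C, E}, {E, G}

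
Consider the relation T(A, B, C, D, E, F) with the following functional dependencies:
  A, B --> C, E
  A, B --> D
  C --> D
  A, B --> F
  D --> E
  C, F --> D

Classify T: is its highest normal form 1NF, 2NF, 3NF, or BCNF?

2NF

Candidate key: {A, B}. Prime attributes: {A, B}.
C --> D: {C}⁺ = {C, D, E}, which is not all of the attributes, so the left side is not a superkey — BCNF is violated.
C --> D has non-prime {D} on the right and a non-superkey on the left, so 3NF fails.
Checking every proper subset of each key, none determines a non-prime attribute — 2NF is satisfied.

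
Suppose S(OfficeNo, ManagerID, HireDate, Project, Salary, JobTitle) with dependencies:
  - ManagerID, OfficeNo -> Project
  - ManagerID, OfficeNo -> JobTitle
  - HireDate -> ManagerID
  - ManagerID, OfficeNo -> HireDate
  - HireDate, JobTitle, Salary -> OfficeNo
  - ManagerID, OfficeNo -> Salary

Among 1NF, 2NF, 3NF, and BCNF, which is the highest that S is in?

3NF

Candidate keys: {HireDate, JobTitle, Salary}, {HireDate, OfficeNo}, {ManagerID, OfficeNo}. Prime attributes: {HireDate, JobTitle, ManagerID, OfficeNo, Salary}.
For HireDate -> ManagerID we have {HireDate}⁺ = {HireDate, ManagerID}; {HireDate} is not a superkey, so BCNF fails.
Its right-hand attributes {ManagerID} are all prime, as are those of every other non-superkey FD — the relation is in 3NF.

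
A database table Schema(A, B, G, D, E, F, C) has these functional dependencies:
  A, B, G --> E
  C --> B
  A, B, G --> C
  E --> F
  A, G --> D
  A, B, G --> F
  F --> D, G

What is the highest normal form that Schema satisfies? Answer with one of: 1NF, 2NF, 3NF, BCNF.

Candidate keys: {A, B, E}, {A, B, F}, {A, B, G}, {A, C, E}, {A, C, F}, {A, C, G}. Prime attributes: {A, B, C, E, F, G}.
C --> B breaks BCNF: {C}⁺ = {B, C}, so {C} is not a superkey.
A, G --> D has non-prime {D} on the right and a non-superkey on the left, so 3NF fails.
Since {E} ⊂ {A, B, E} and {E}⁺ ⊇ {D} with {D} non-prime, there is a partial dependency; 2NF fails.

1NF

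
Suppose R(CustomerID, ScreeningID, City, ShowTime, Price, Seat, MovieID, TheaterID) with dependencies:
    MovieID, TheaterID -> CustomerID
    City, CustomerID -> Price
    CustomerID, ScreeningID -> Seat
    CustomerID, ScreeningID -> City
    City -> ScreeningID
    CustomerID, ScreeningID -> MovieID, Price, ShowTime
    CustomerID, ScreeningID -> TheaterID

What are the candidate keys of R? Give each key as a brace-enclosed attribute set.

{City, CustomerID}, {City, MovieID, TheaterID}, {CustomerID, ScreeningID}, {MovieID, ScreeningID, TheaterID}

{City, CustomerID} is a candidate key since {City, CustomerID}⁺ = {City, CustomerID, MovieID, Price, ScreeningID, Seat, ShowTime, TheaterID} covers every attribute.
{CustomerID, ScreeningID} is a candidate key since {CustomerID, ScreeningID}⁺ = {City, CustomerID, MovieID, Price, ScreeningID, Seat, ShowTime, TheaterID} covers every attribute.
{City, MovieID, TheaterID} is a candidate key since {City, MovieID, TheaterID}⁺ = {City, CustomerID, MovieID, Price, ScreeningID, Seat, ShowTime, TheaterID} covers every attribute.
{MovieID, ScreeningID, TheaterID} is a candidate key since {MovieID, ScreeningID, TheaterID}⁺ = {City, CustomerID, MovieID, Price, ScreeningID, Seat, ShowTime, TheaterID} covers every attribute.
Any other superkey properly contains one of these, so there are no further candidate keys.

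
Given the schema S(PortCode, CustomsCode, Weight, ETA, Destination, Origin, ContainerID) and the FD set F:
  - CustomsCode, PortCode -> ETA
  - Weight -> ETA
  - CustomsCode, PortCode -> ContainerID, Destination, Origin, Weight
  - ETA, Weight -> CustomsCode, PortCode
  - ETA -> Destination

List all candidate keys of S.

{Weight}⁺ = {ContainerID, CustomsCode, Destination, ETA, Origin, PortCode, Weight}, which is every attribute, so {Weight} is a candidate key.
{CustomsCode, PortCode}⁺ = {ContainerID, CustomsCode, Destination, ETA, Origin, PortCode, Weight}, which is every attribute, so {CustomsCode, PortCode} is a candidate key.
Any other superkey properly contains one of these, so there are no further candidate keys.

{CustomsCode, PortCode}, {Weight}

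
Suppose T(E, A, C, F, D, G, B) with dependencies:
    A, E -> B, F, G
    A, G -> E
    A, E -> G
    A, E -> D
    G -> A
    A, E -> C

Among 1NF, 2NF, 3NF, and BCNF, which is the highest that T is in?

Candidate keys: {A, E}, {G}. Prime attributes: {A, E, G}.
The left-hand side of every FD is a superkey, so BCNF is satisfied.

BCNF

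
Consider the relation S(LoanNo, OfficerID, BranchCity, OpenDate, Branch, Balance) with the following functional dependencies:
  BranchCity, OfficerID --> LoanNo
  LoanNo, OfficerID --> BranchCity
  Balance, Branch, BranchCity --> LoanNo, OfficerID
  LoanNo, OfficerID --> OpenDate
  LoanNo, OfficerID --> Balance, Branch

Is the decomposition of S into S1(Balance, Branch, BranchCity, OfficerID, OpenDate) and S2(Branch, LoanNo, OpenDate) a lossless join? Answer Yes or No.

No

The shared attributes are {Branch, OpenDate} and {Branch, OpenDate}⁺ = {Branch, OpenDate}.
Neither S1 nor S2 is contained in that closure, so the decomposition is lossy.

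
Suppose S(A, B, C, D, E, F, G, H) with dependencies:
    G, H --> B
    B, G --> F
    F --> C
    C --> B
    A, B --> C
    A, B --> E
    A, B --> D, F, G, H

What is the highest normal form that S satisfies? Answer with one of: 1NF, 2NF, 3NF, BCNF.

3NF

Candidate keys: {A, B}, {A, C}, {A, F}, {A, G, H}. Prime attributes: {A, B, C, F, G, H}.
For G, H --> B we have {G, H}⁺ = {B, C, F, G, H}; {G, H} is not a superkey, so BCNF fails.
Its right-hand attributes {B} are all prime, as are those of every other non-superkey FD — the relation is in 3NF.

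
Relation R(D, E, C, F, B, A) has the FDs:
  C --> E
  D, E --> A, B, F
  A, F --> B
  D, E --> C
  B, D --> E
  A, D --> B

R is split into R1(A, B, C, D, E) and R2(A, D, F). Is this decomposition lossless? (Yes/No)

R1 ∩ R2 = {A, D}; its closure under F is {A, B, C, D, E, F}.
Since R1 ⊆ {A, B, C, D, E, F}, the intersection is a superkey of R1; the decomposition is lossless.

Yes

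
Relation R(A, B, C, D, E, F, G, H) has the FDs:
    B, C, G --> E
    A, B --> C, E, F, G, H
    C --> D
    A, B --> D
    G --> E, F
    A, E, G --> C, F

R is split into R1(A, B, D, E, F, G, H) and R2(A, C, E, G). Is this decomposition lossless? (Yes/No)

Common attributes: {A, E, G}; their closure is {A, C, D, E, F, G}.
R2 is contained in that closure, so R1 ∩ R2 --> R2 holds and the join is lossless.

Yes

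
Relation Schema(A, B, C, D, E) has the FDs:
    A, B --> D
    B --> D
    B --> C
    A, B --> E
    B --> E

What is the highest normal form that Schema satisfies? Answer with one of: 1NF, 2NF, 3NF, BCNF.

1NF

Candidate key: {A, B}. Prime attributes: {A, B}.
B --> D breaks BCNF: {B}⁺ = {B, C, D, E}, so {B} is not a superkey.
B --> D determines the non-prime attribute {D} from a non-superkey — 3NF is violated.
{B} is a proper subset of the key {A, B}, and {B}⁺ contains the non-prime attributes {C, D, E} — a partial dependency, so 2NF is violated.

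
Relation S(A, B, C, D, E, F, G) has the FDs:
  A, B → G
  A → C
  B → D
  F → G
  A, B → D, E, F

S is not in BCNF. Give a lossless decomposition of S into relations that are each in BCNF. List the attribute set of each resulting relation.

Candidate key of the original relation: {A, B}.
Within {A, B, C, D, E, F, G}: {A}⁺ ∩ {A, B, C, D, E, F, G} = {A, C}, not the whole set, so A → C violates BCNF; decompose into {A, C} and {A, B, D, E, F, G}.
{A, C} has no BCNF violation.
Within {A, B, D, E, F, G}: {B}⁺ ∩ {A, B, D, E, F, G} = {B, D}, not the whole set, so B → D violates BCNF; decompose into {B, D} and {A, B, E, F, G}.
{B, D} has no BCNF violation.
Within {A, B, E, F, G}: {F}⁺ ∩ {A, B, E, F, G} = {F, G}, not the whole set, so F → G violates BCNF; decompose into {F, G} and {A, B, E, F}.
{F, G} has no BCNF violation.
{A, B, E, F} has no BCNF violation.

{A, B, E, F}; {A, C}; {B, D}; {F, G}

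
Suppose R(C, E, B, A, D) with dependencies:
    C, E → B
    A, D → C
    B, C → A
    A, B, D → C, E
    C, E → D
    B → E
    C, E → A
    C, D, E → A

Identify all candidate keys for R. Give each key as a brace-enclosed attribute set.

{A, B, D}, {A, D, E}, {B, C}, {C, E}

Closure of {B, C} is {A, B, C, D, E}, the whole schema; {B, C} is a candidate key.
Closure of {C, E} is {A, B, C, D, E}, the whole schema; {C, E} is a candidate key.
Closure of {A, B, D} is {A, B, C, D, E}, the whole schema; {A, B, D} is a candidate key.
Closure of {A, D, E} is {A, B, C, D, E}, the whole schema; {A, D, E} is a candidate key.
Any other superkey properly contains one of these, so there are no further candidate keys.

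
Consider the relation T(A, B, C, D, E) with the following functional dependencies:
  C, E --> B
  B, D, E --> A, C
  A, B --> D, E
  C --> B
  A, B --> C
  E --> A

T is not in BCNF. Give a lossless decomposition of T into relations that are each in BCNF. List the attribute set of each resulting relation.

{A, E}; {B, C}; {C, D, E}

Candidate keys of the original relation: {A, B}, {A, C}, {B, E}, {C, E}.
In {A, B, C, D, E}, {C} is not a superkey ({C}⁺ restricted to this set is {B, C}), so split on C --> B into {B, C} and {A, C, D, E}.
{B, C} is in BCNF.
In {A, C, D, E}, {E} is not a superkey ({E}⁺ restricted to this set is {A, E}), so split on E --> A into {A, E} and {C, D, E}.
{A, E} is in BCNF.
{C, D, E} is in BCNF.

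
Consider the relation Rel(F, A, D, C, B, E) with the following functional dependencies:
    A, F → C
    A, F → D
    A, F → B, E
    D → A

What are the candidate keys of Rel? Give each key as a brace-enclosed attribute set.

{F} never appears on the right of any FD, so every key must include it.
Closure of {A, F} is {A, B, C, D, E, F}, the whole schema; {A, F} is a candidate key.
Closure of {D, F} is {A, B, C, D, E, F}, the whole schema; {D, F} is a candidate key.
These are minimal and exhaustive — every other superkey contains one of them.

{A, F}, {D, F}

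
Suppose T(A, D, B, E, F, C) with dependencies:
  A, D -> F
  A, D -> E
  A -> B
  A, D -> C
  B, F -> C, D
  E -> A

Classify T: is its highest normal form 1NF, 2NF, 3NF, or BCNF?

1NF

Candidate keys: {A, D}, {A, F}, {D, E}, {E, F}. Prime attributes: {A, D, E, F}.
For A -> B we have {A}⁺ = {A, B}; {A} is not a superkey, so BCNF fails.
Because {B} is non-prime and the left side of A -> B is not a superkey, the relation is not in 3NF.
Since {A} ⊂ {A, D} and {A}⁺ ⊇ {B} with {B} non-prime, there is a partial dependency; 2NF fails.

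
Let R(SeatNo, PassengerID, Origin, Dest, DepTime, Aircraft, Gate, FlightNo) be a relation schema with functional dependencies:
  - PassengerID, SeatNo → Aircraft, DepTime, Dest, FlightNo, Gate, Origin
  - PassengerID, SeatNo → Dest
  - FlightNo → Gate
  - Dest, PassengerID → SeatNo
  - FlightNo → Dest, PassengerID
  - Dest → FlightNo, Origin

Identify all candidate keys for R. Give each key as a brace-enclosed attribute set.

{Dest}, {FlightNo}, {PassengerID, SeatNo}

{Dest}⁺ = {Aircraft, DepTime, Dest, FlightNo, Gate, Origin, PassengerID, SeatNo}, which is every attribute, so {Dest} is a candidate key.
{FlightNo}⁺ = {Aircraft, DepTime, Dest, FlightNo, Gate, Origin, PassengerID, SeatNo}, which is every attribute, so {FlightNo} is a candidate key.
{PassengerID, SeatNo}⁺ = {Aircraft, DepTime, Dest, FlightNo, Gate, Origin, PassengerID, SeatNo}, which is every attribute, so {PassengerID, SeatNo} is a candidate key.
Any other superkey properly contains one of these, so there are no further candidate keys.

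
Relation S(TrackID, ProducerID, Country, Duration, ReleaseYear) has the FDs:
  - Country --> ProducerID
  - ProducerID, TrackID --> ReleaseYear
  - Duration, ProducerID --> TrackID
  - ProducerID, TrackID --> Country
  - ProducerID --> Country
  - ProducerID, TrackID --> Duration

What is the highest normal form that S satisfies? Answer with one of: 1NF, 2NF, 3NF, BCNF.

3NF

Candidate keys: {Country, Duration}, {Country, TrackID}, {Duration, ProducerID}, {ProducerID, TrackID}. Prime attributes: {Country, Duration, ProducerID, TrackID}.
For Country --> ProducerID we have {Country}⁺ = {Country, ProducerID}; {Country} is not a superkey, so BCNF fails.
Its right-hand attributes {ProducerID} are all prime, as are those of every other non-superkey FD — the relation is in 3NF.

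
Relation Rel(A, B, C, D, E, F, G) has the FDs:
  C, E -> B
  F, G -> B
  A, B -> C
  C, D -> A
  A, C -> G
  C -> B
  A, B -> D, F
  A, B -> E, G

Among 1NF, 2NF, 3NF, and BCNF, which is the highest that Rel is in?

3NF

Candidate keys: {A, B}, {A, C}, {A, F, G}, {C, D}. Prime attributes: {A, B, C, D, F, G}.
C, E -> B: {C, E}⁺ = {B, C, E}, which is not all of the attributes, so the left side is not a superkey — BCNF is violated.
But every attribute on its right side ({B}) is prime, and the same holds for every other non-superkey FD, so 3NF still holds.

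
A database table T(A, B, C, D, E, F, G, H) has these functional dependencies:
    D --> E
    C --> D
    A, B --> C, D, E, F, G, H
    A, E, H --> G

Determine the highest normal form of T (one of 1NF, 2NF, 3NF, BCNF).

Candidate key: {A, B}. Prime attributes: {A, B}.
D --> E breaks BCNF: {D}⁺ = {D, E}, so {D} is not a superkey.
Because {E} is non-prime and the left side of D --> E is not a superkey, the relation is not in 3NF.
No non-prime attribute depends on a proper subset of any candidate key, so 2NF holds.

2NF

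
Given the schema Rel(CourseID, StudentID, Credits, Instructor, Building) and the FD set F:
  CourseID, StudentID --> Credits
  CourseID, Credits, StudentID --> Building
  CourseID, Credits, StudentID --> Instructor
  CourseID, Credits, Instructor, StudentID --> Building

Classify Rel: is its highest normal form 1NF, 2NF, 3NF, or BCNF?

Candidate key: {CourseID, StudentID}. Prime attributes: {CourseID, StudentID}.
The left-hand side of every FD is a superkey, so BCNF is satisfied.

BCNF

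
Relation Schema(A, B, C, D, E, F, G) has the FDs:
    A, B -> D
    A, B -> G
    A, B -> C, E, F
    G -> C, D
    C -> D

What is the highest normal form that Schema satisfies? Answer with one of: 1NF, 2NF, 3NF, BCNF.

Candidate key: {A, B}. Prime attributes: {A, B}.
G -> C, D: {G}⁺ = {C, D, G}, which is not all of the attributes, so the left side is not a superkey — BCNF is violated.
Because {C, D} are non-prime and the left side of G -> C, D is not a superkey, the relation is not in 3NF.
No non-prime attribute depends on a proper subset of any candidate key, so 2NF holds.

2NF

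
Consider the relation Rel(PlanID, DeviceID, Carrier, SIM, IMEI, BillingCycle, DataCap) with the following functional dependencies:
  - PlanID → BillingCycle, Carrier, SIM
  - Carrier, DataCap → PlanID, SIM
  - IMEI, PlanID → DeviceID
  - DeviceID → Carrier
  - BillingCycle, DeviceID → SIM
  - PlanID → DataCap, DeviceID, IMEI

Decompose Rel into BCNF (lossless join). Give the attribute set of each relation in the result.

Candidate keys of the original relation: {Carrier, DataCap}, {DataCap, DeviceID}, {PlanID}.
Within {BillingCycle, Carrier, DataCap, DeviceID, IMEI, PlanID, SIM}: {DeviceID}⁺ ∩ {BillingCycle, Carrier, DataCap, DeviceID, IMEI, PlanID, SIM} = {Carrier, DeviceID}, not the whole set, so DeviceID → Carrier violates BCNF; decompose into {Carrier, DeviceID} and {BillingCycle, DataCap, DeviceID, IMEI, PlanID, SIM}.
{Carrier, DeviceID}: every determinant is a superkey — BCNF.
Within {BillingCycle, DataCap, DeviceID, IMEI, PlanID, SIM}: {BillingCycle, DeviceID}⁺ ∩ {BillingCycle, DataCap, DeviceID, IMEI, PlanID, SIM} = {BillingCycle, DeviceID, SIM}, not the whole set, so BillingCycle, DeviceID → SIM violates BCNF; decompose into {BillingCycle, DeviceID, SIM} and {BillingCycle, DataCap, DeviceID, IMEI, PlanID}.
{BillingCycle, DeviceID, SIM}: every determinant is a superkey — BCNF.
{BillingCycle, DataCap, DeviceID, IMEI, PlanID}: every determinant is a superkey — BCNF.

{BillingCycle, DataCap, DeviceID, IMEI, PlanID}; {BillingCycle, DeviceID, SIM}; {Carrier, DeviceID}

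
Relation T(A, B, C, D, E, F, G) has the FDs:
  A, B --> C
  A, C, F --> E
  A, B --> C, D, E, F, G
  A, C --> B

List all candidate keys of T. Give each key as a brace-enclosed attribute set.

Attributes never on any right-hand side: {A} — every candidate key must contain it.
{A, B}⁺ = {A, B, C, D, E, F, G}, which is every attribute, so {A, B} is a candidate key.
{A, C}⁺ = {A, B, C, D, E, F, G}, which is every attribute, so {A, C} is a candidate key.
These are minimal and exhaustive — every other superkey contains one of them.

{A, B}, {A, C}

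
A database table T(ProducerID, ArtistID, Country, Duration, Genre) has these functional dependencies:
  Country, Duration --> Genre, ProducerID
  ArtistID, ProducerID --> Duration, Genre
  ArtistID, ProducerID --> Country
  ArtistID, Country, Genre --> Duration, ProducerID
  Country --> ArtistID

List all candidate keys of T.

{ArtistID, ProducerID}⁺ = {ArtistID, Country, Duration, Genre, ProducerID}, which is every attribute, so {ArtistID, ProducerID} is a candidate key.
{Country, Duration}⁺ = {ArtistID, Country, Duration, Genre, ProducerID}, which is every attribute, so {Country, Duration} is a candidate key.
{Country, Genre}⁺ = {ArtistID, Country, Duration, Genre, ProducerID}, which is every attribute, so {Country, Genre} is a candidate key.
{Country, ProducerID}⁺ = {ArtistID, Country, Duration, Genre, ProducerID}, which is every attribute, so {Country, ProducerID} is a candidate key.
Any other superkey properly contains one of these, so there are no further candidate keys.

{ArtistID, ProducerID}, {Country, Duration}, {Country, Genre}, {Country, ProducerID}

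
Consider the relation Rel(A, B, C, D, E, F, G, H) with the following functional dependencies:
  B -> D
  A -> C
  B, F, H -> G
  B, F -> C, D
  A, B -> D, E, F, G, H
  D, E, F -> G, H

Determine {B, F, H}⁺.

{B, C, D, F, G, H}

Start with {B, F, H}.
B -> D applies; add {D} → now {B, D, F, H}.
B, F, H -> G applies; add {G} → now {B, D, F, G, H}.
B, F -> C, D applies; add {C} → now {B, C, D, F, G, H}.
No further FD applies.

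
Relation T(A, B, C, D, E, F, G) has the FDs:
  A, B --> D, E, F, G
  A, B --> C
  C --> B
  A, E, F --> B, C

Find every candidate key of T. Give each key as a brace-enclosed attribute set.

Attributes never on any right-hand side: {A} — every candidate key must contain it.
{A, B}⁺ = {A, B, C, D, E, F, G}, which is every attribute, so {A, B} is a candidate key.
{A, C}⁺ = {A, B, C, D, E, F, G}, which is every attribute, so {A, C} is a candidate key.
{A, E, F}⁺ = {A, B, C, D, E, F, G}, which is every attribute, so {A, E, F} is a candidate key.
These are minimal and exhaustive — every other superkey contains one of them.

{A, B}, {A, C}, {A, E, F}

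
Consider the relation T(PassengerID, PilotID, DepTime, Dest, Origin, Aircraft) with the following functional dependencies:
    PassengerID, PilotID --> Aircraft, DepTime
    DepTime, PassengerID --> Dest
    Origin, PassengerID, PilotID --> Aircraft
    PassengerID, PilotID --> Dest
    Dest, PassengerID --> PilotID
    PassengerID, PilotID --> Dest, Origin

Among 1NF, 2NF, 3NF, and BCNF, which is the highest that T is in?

Candidate keys: {DepTime, PassengerID}, {Dest, PassengerID}, {PassengerID, PilotID}. Prime attributes: {DepTime, Dest, PassengerID, PilotID}.
The left-hand side of every FD is a superkey, so BCNF is satisfied.

BCNF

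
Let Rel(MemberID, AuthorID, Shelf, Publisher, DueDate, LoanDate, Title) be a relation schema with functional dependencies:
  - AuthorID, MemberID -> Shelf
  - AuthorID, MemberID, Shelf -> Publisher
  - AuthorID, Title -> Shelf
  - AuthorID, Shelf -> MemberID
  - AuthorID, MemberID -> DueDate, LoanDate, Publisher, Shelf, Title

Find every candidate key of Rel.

{AuthorID} never appears on the right of any FD, so every key must include it.
{AuthorID, MemberID}⁺ = {AuthorID, DueDate, LoanDate, MemberID, Publisher, Shelf, Title} — all of the relation — so {AuthorID, MemberID} is a candidate key.
{AuthorID, Shelf}⁺ = {AuthorID, DueDate, LoanDate, MemberID, Publisher, Shelf, Title} — all of the relation — so {AuthorID, Shelf} is a candidate key.
{AuthorID, Title}⁺ = {AuthorID, DueDate, LoanDate, MemberID, Publisher, Shelf, Title} — all of the relation — so {AuthorID, Title} is a candidate key.
No proper subset of any of these is a key, and no other minimal superkey exists.

{AuthorID, MemberID}, {AuthorID, Shelf}, {AuthorID, Title}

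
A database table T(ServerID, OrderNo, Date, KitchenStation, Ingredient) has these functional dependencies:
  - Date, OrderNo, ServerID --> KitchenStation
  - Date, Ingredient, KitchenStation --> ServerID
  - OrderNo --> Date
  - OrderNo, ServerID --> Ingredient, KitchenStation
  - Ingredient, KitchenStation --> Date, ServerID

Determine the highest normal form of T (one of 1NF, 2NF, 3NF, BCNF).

1NF

Candidate keys: {Ingredient, KitchenStation, OrderNo}, {OrderNo, ServerID}. Prime attributes: {Ingredient, KitchenStation, OrderNo, ServerID}.
Date, Ingredient, KitchenStation --> ServerID breaks BCNF: {Date, Ingredient, KitchenStation}⁺ = {Date, Ingredient, KitchenStation, ServerID}, so {Date, Ingredient, KitchenStation} is not a superkey.
OrderNo --> Date determines the non-prime attribute {Date} from a non-superkey — 3NF is violated.
Since {OrderNo} ⊂ {OrderNo, ServerID} and {OrderNo}⁺ ⊇ {Date} with {Date} non-prime, there is a partial dependency; 2NF fails.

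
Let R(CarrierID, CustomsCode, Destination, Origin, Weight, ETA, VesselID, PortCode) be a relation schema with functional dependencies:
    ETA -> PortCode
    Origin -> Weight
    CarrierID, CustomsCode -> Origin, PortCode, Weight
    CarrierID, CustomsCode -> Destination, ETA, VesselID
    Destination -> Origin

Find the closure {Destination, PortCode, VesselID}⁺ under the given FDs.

{Destination, Origin, PortCode, VesselID, Weight}

Start with {Destination, PortCode, VesselID}.
Destination -> Origin applies; add {Origin} → now {Destination, Origin, PortCode, VesselID}.
Origin -> Weight applies; add {Weight} → now {Destination, Origin, PortCode, VesselID, Weight}.
No further FD applies.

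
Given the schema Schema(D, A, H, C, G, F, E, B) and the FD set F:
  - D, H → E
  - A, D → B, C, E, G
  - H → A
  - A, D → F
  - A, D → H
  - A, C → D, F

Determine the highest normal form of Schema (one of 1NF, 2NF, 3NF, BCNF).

Candidate keys: {A, C}, {A, D}, {C, H}, {D, H}. Prime attributes: {A, C, D, H}.
H → A breaks BCNF: {H}⁺ = {A, H}, so {H} is not a superkey.
But every attribute on its right side ({A}) is prime, and the same holds for every other non-superkey FD, so 3NF still holds.

3NF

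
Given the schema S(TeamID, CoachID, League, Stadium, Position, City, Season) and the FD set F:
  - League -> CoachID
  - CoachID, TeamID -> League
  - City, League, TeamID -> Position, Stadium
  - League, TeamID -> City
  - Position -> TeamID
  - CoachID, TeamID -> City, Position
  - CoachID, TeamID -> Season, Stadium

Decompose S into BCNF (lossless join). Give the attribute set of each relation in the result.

{City, League, Position, Season, Stadium}; {CoachID, League}; {Position, TeamID}

Candidate keys of the original relation: {CoachID, Position}, {CoachID, TeamID}, {League, Position}, {League, TeamID}.
In {City, CoachID, League, Position, Season, Stadium, TeamID}, {League} is not a superkey ({League}⁺ restricted to this set is {CoachID, League}), so split on League -> CoachID into {CoachID, League} and {City, League, Position, Season, Stadium, TeamID}.
{CoachID, League} has no BCNF violation.
In {City, League, Position, Season, Stadium, TeamID}, {Position} is not a superkey ({Position}⁺ restricted to this set is {Position, TeamID}), so split on Position -> TeamID into {Position, TeamID} and {City, League, Position, Season, Stadium}.
{Position, TeamID} has no BCNF violation.
{City, League, Position, Season, Stadium} has no BCNF violation.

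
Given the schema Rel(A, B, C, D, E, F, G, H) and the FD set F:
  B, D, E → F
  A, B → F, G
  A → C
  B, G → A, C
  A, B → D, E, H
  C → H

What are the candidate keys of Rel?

{A, B}, {B, G}

Attributes never on any right-hand side: {B} — every candidate key must contain it.
Closure of {A, B} is {A, B, C, D, E, F, G, H}, the whole schema; {A, B} is a candidate key.
Closure of {B, G} is {A, B, C, D, E, F, G, H}, the whole schema; {B, G} is a candidate key.
No proper subset of any of these is a key, and no other minimal superkey exists.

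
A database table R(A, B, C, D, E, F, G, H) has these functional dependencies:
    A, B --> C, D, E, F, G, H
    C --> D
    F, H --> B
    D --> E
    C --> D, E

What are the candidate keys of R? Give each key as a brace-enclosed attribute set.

{A} never appears on the right of any FD, so every key must include it.
{A, B}⁺ = {A, B, C, D, E, F, G, H} — all of the relation — so {A, B} is a candidate key.
{A, F, H}⁺ = {A, B, C, D, E, F, G, H} — all of the relation — so {A, F, H} is a candidate key.
No proper subset of any of these is a key, and no other minimal superkey exists.

{A, B}, {A, F, H}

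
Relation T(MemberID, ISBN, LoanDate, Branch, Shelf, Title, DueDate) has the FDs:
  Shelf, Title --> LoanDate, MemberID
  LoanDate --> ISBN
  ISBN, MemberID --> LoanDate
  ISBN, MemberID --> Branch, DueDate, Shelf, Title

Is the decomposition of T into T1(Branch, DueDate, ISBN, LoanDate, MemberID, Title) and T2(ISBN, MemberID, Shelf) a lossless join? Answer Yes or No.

Yes

The shared attributes are {ISBN, MemberID} and {ISBN, MemberID}⁺ = {Branch, DueDate, ISBN, LoanDate, MemberID, Shelf, Title}.
Since T1 ⊆ {Branch, DueDate, ISBN, LoanDate, MemberID, Shelf, Title}, the intersection is a superkey of T1; the decomposition is lossless.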